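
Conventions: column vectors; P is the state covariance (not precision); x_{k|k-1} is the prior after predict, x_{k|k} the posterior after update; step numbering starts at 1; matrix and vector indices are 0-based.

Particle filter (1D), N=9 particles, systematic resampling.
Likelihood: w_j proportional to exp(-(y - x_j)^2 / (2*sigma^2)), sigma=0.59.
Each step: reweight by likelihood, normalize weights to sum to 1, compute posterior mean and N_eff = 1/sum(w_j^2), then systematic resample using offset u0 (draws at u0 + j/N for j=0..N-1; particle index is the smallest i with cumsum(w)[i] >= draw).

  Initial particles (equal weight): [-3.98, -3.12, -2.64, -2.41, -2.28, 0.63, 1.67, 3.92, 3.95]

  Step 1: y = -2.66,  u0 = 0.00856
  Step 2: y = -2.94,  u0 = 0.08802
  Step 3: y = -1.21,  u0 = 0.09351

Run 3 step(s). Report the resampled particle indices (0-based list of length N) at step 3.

resampled_idx = [4, 5, 5, 6, 7, 7, 8, 8, 8]

step 1: w=[0.0231, 0.2081, 0.2818, 0.2578, 0.2292, 0.0000, 0.0000, 0.0000, 0.0000]  mean=-2.6290  Neff=4.1279  idx=[0, 1, 1, 2, 2, 3, 3, 4, 4]
step 2: w=[0.0337, 0.1519, 0.1519, 0.1398, 0.1398, 0.1063, 0.1063, 0.0851, 0.0851]  mean=-2.7207  Neff=8.0981  idx=[1, 2, 2, 3, 4, 5, 6, 7, 8]
step 3: w=[0.0070, 0.0070, 0.0070, 0.0697, 0.0697, 0.1661, 0.1661, 0.2538, 0.2538]  mean=-2.3909  Neff=5.1588  idx=[4, 5, 5, 6, 7, 7, 8, 8, 8]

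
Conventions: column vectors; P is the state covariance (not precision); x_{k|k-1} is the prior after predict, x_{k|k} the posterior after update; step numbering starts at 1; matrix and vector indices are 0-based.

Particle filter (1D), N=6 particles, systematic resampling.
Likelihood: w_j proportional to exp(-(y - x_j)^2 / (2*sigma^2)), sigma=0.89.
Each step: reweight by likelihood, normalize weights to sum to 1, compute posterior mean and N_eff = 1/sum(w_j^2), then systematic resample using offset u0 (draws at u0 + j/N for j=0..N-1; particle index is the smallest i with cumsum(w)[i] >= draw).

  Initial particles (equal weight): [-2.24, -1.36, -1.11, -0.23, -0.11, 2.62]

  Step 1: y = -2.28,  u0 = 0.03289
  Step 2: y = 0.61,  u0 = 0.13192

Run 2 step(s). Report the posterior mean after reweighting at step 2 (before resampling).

step 1: w=[0.4694, 0.2754, 0.1980, 0.0331, 0.0240, 0.0000]  mean=-1.6561  Neff=2.9666  idx=[0, 0, 0, 1, 1, 2]
step 2: w=[0.0172, 0.0172, 0.0172, 0.2502, 0.2502, 0.4479]  mean=-1.2934  Neff=3.0603  idx=[3, 3, 4, 5, 5, 5]

post_mean = -1.2934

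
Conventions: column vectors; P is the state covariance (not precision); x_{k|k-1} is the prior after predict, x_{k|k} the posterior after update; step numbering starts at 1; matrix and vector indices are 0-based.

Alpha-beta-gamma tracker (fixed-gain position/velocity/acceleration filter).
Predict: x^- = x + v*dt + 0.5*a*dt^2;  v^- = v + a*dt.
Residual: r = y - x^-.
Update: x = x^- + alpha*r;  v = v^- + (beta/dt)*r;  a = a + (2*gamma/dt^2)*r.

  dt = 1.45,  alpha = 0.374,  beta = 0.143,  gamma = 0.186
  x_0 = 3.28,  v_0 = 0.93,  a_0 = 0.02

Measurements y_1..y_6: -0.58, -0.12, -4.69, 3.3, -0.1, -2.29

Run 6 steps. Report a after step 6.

a_post = 3.6294

step 1: x_pred=4.6495  r=-5.2295  x^+=2.6937  v^+=0.4433  a^+=-0.9053
step 2: x_pred=2.3847  r=-2.5047  x^+=1.4480  v^+=-1.1164  a^+=-1.3484
step 3: x_pred=-1.5884  r=-3.1016  x^+=-2.7484  v^+=-3.3775  a^+=-1.8972
step 4: x_pred=-9.6402  r=12.9402  x^+=-4.8006  v^+=-4.8523  a^+=0.3923
step 5: x_pred=-11.4240  r=11.3240  x^+=-7.1888  v^+=-3.1667  a^+=2.3959
step 6: x_pred=-9.2618  r=6.9718  x^+=-6.6544  v^+=0.9950  a^+=3.6294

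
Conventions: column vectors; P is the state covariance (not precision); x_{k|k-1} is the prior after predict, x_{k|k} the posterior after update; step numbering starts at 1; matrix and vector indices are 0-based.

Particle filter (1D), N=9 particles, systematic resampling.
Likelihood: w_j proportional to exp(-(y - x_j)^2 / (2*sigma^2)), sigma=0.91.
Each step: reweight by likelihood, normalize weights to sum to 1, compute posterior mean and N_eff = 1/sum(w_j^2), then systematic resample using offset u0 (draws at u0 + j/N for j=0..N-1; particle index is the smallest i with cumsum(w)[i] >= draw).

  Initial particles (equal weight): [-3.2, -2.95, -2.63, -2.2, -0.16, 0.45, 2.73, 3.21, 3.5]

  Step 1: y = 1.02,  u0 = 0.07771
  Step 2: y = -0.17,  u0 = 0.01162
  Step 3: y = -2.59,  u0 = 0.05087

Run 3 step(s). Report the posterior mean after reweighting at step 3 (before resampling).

step 1: w=[0.0000, 0.0000, 0.0002, 0.0013, 0.2864, 0.5456, 0.1136, 0.0367, 0.0162]  mean=0.6807  Neff=2.5367  idx=[4, 4, 5, 5, 5, 5, 5, 6, 7]
step 2: w=[0.1675, 0.1675, 0.1328, 0.1328, 0.1328, 0.1328, 0.1328, 0.0010, 0.0002]  mean=0.2486  Neff=6.9334  idx=[0, 0, 1, 2, 2, 3, 4, 5, 6]
step 3: w=[0.2631, 0.2631, 0.2631, 0.0351, 0.0351, 0.0351, 0.0351, 0.0351, 0.0351]  mean=-0.0316  Neff=4.6484  idx=[0, 0, 1, 1, 1, 2, 2, 4, 7]

post_mean = -0.0316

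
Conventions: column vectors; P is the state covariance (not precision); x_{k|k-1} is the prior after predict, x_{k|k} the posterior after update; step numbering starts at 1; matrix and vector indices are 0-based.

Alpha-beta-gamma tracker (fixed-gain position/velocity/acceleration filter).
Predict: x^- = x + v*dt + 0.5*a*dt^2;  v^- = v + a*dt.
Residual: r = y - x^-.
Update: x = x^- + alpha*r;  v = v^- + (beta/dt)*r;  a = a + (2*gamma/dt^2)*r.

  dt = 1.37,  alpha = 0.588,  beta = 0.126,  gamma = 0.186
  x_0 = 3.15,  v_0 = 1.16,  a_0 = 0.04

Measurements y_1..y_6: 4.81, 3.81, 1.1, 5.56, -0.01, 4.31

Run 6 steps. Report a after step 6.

a_post = 0.7980

step 1: x_pred=4.7767  r=0.0333  x^+=4.7963  v^+=1.2179  a^+=0.0466
step 2: x_pred=6.5085  r=-2.6985  x^+=4.9218  v^+=1.0335  a^+=-0.4882
step 3: x_pred=5.8795  r=-4.7795  x^+=3.0691  v^+=-0.0750  a^+=-1.4355
step 4: x_pred=1.6193  r=3.9407  x^+=3.9364  v^+=-1.6792  a^+=-0.6545
step 5: x_pred=1.0217  r=-1.0317  x^+=0.4151  v^+=-2.6707  a^+=-0.8590
step 6: x_pred=-4.0500  r=8.3600  x^+=0.8657  v^+=-3.0787  a^+=0.7980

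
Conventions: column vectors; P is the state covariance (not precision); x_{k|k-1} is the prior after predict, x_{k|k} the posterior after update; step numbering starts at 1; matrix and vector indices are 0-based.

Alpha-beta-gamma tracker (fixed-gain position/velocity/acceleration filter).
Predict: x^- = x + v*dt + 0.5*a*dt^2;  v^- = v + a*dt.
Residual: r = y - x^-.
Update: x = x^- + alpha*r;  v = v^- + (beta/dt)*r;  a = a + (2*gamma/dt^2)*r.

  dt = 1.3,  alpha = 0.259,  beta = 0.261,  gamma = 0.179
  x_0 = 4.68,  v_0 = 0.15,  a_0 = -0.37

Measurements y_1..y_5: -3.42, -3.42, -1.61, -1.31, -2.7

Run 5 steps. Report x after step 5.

step 1: x_pred=4.5624  r=-7.9824  x^+=2.4949  v^+=-1.9336  a^+=-2.0609
step 2: x_pred=-1.7603  r=-1.6597  x^+=-2.1901  v^+=-4.9461  a^+=-2.4125
step 3: x_pred=-10.6586  r=9.0486  x^+=-8.3150  v^+=-6.2657  a^+=-0.4957
step 4: x_pred=-16.8792  r=15.5692  x^+=-12.8468  v^+=-3.7843  a^+=2.8024
step 5: x_pred=-15.3984  r=12.6984  x^+=-12.1095  v^+=2.4083  a^+=5.4923

x_post = -12.1095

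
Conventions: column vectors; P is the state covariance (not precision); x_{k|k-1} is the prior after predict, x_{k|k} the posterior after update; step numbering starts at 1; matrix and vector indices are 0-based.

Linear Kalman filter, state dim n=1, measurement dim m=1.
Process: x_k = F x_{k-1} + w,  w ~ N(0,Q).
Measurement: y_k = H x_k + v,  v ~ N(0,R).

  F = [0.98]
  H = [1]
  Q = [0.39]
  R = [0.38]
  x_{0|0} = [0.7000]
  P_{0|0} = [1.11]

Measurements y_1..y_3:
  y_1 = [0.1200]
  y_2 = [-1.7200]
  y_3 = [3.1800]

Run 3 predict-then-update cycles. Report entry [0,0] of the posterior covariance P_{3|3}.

step 1: x^-=[0.6860]  P^-=[1.4560]  S=[1.8360]  K=[0.7930]  nu=[-0.5660]  x^+=[0.2371]  P^+=[0.3014]
step 2: x^-=[0.2324]  P^-=[0.6794]  S=[1.0594]  K=[0.6413]  nu=[-1.9524]  x^+=[-1.0197]  P^+=[0.2437]
step 3: x^-=[-0.9993]  P^-=[0.6240]  S=[1.0040]  K=[0.6215]  nu=[4.1793]  x^+=[1.5983]  P^+=[0.2362]

P_post[0,0] = 0.2362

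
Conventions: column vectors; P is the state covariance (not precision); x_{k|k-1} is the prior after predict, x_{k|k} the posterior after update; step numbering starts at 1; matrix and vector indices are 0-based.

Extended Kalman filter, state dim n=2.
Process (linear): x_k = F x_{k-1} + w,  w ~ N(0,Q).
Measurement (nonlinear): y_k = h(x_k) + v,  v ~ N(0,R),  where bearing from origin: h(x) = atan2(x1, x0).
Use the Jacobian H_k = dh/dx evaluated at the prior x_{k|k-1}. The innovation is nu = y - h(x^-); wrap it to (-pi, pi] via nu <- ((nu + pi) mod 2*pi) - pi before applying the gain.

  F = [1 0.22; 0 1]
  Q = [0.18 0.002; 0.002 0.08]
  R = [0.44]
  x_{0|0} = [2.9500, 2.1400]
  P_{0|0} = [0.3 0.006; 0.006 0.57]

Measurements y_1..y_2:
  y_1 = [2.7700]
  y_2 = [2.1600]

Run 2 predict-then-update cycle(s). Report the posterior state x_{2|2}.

x_post = [3.6744, 2.9931]

step 1: x^-=[3.4208, 2.1400]  P^-=[0.5102 0.1334; 0.1334 0.6500]  H_jac=[-0.1314 0.2101]  S=[0.4701]  K=[-0.0830; 0.2532]  nu=[2.2110]  x^+=[3.2372, 2.6998]  P^+=[0.5070 0.1433; 0.1433 0.6199]
step 2: x^-=[3.8312, 2.6998]  P^-=[0.7800 0.2817; 0.2817 0.6999]  H_jac=[-0.1229 0.1744]  S=[0.4610]  K=[-0.1014; 0.1897]  nu=[1.5461]  x^+=[3.6744, 2.9931]  P^+=[0.7753 0.2905; 0.2905 0.6833]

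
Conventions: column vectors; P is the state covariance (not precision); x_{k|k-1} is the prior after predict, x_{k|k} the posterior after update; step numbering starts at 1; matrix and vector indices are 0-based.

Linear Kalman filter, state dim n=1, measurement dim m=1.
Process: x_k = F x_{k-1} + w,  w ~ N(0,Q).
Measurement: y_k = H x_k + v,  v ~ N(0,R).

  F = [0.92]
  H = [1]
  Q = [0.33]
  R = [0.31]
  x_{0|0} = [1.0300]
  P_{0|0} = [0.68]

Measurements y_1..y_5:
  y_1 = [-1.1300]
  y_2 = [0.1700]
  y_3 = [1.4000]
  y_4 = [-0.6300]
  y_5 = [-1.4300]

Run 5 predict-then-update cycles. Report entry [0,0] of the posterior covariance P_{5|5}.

P_post[0,0] = 0.1900

step 1: x^-=[0.9476]  P^-=[0.9056]  S=[1.2156]  K=[0.7450]  nu=[-2.0776]  x^+=[-0.6002]  P^+=[0.2309]
step 2: x^-=[-0.5521]  P^-=[0.5255]  S=[0.8355]  K=[0.6290]  nu=[0.7221]  x^+=[-0.0979]  P^+=[0.1950]
step 3: x^-=[-0.0901]  P^-=[0.4950]  S=[0.8050]  K=[0.6149]  nu=[1.4901]  x^+=[0.8262]  P^+=[0.1906]
step 4: x^-=[0.7601]  P^-=[0.4913]  S=[0.8013]  K=[0.6132]  nu=[-1.3901]  x^+=[-0.0922]  P^+=[0.1901]
step 5: x^-=[-0.0849]  P^-=[0.4909]  S=[0.8009]  K=[0.6129]  nu=[-1.3451]  x^+=[-0.9093]  P^+=[0.1900]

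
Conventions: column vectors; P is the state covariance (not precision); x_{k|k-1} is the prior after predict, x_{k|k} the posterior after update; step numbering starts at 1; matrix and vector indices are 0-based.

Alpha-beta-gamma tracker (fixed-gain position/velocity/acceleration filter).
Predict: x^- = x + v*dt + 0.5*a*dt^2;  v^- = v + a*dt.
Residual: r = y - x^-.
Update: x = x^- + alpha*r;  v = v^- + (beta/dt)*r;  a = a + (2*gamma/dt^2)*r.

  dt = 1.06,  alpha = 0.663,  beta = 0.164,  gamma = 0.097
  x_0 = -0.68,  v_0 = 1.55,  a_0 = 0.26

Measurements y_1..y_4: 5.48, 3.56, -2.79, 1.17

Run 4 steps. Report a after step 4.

a_post = -1.6388

step 1: x_pred=1.1091  r=4.3709  x^+=4.0070  v^+=2.5019  a^+=1.0147
step 2: x_pred=7.2290  r=-3.6690  x^+=4.7965  v^+=3.0098  a^+=0.3812
step 3: x_pred=8.2010  r=-10.9910  x^+=0.9140  v^+=1.7133  a^+=-1.5165
step 4: x_pred=1.8781  r=-0.7081  x^+=1.4086  v^+=-0.0037  a^+=-1.6388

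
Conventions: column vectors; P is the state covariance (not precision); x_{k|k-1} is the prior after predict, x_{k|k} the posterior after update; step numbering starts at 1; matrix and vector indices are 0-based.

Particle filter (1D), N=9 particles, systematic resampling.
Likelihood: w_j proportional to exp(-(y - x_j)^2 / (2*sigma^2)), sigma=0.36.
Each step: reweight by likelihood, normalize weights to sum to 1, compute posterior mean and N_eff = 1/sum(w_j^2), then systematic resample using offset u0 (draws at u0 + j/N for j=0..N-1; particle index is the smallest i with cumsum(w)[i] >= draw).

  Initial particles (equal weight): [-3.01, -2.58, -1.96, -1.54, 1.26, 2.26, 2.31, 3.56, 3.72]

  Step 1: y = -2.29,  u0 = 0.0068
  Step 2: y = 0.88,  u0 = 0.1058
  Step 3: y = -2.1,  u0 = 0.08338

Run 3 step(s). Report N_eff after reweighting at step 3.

N_eff = 9.0000

step 1: w=[0.0831, 0.4437, 0.4032, 0.0701, 0.0000, 0.0000, 0.0000, 0.0000, 0.0000]  mean=-2.2929  Neff=2.6938  idx=[0, 1, 1, 1, 1, 2, 2, 2, 2]
step 2: w=[0.0000, 0.0000, 0.0000, 0.0000, 0.0000, 0.2500, 0.2500, 0.2500, 0.2500]  mean=-1.9600  Neff=4.0000  idx=[5, 5, 6, 6, 7, 7, 8, 8, 8]
step 3: w=[0.1111, 0.1111, 0.1111, 0.1111, 0.1111, 0.1111, 0.1111, 0.1111, 0.1111]  mean=-1.9600  Neff=9.0000  idx=[0, 1, 2, 3, 4, 5, 6, 7, 8]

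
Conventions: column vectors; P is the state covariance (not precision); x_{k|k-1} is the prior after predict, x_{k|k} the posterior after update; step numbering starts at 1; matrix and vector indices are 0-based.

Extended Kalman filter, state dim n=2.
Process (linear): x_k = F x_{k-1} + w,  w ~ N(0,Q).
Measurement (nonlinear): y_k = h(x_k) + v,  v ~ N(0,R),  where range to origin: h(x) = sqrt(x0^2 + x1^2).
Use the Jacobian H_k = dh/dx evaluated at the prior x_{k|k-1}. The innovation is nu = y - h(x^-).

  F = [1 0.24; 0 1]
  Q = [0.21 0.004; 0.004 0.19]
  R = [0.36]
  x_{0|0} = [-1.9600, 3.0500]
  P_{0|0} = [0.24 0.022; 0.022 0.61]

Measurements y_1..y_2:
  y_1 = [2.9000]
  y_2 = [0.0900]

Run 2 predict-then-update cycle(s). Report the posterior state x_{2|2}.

x_post = [-0.9367, 1.1747]

step 1: x^-=[-1.2280, 3.0500]  P^-=[0.4957 0.1724; 0.1724 0.8000]  H_jac=[-0.3735 0.9276]  S=[0.9981]  K=[-0.0253; 0.6790]  nu=[-0.3879]  x^+=[-1.2182, 2.7866]  P^+=[0.4951 0.1895; 0.1895 0.3398]
step 2: x^-=[-0.5494, 2.7866]  P^-=[0.8156 0.2751; 0.2751 0.5298]  H_jac=[-0.1934 0.9811]  S=[0.7961]  K=[0.1408; 0.5861]  nu=[-2.7502]  x^+=[-0.9367, 1.1747]  P^+=[0.7998 0.2094; 0.2094 0.2563]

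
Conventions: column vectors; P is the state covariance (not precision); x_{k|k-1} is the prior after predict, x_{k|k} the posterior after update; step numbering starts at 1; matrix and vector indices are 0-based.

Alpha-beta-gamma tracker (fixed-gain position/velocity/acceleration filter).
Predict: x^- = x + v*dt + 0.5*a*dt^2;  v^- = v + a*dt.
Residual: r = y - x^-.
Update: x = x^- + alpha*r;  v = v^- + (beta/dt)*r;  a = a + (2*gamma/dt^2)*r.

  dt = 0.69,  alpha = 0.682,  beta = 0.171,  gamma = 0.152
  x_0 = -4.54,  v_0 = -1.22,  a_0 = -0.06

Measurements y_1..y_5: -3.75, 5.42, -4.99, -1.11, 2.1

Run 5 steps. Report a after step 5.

step 1: x_pred=-5.3961  r=1.6461  x^+=-4.2735  v^+=-0.8535  a^+=0.9911
step 2: x_pred=-4.6264  r=10.0464  x^+=2.2252  v^+=2.3201  a^+=7.4059
step 3: x_pred=5.5891  r=-10.5791  x^+=-1.6258  v^+=4.8084  a^+=0.6509
step 4: x_pred=1.8469  r=-2.9569  x^+=-0.1697  v^+=4.5248  a^+=-1.2371
step 5: x_pred=2.6579  r=-0.5579  x^+=2.2774  v^+=3.5329  a^+=-1.5934

a_post = -1.5934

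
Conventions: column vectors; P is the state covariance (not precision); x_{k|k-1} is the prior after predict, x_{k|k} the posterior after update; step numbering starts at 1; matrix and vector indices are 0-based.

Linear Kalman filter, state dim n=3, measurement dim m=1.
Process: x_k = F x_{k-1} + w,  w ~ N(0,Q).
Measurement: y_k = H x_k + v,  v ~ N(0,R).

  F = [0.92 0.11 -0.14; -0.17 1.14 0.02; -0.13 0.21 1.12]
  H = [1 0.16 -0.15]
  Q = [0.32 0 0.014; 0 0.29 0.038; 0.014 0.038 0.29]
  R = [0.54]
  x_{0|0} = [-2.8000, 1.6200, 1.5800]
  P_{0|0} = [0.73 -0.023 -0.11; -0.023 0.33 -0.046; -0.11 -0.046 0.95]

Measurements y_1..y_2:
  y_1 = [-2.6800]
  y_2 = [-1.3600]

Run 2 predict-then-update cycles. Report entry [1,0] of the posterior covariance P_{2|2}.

step 1: x^-=[-2.6190, 2.3544, 2.4738]  P^-=[0.9856 -0.0965 -0.3384; -0.0965 0.7479 0.1209; -0.3384 0.1209 1.5202]  S=[1.6438]  K=[0.6211; 0.0030; -0.3328]  nu=[-0.0666]  x^+=[-2.6604, 2.3542, 2.4960]  P^+=[0.3515 -0.0996 0.0014; -0.0996 0.7479 0.1226; 0.0014 0.1226 1.3381]
step 2: x^-=[-2.5380, 3.1860, 3.6357]  P^-=[0.6285 -0.0868 -0.2255; -0.0868 1.3169 0.4299; -0.2255 0.4299 2.0702]  S=[1.2680]  K=[0.5114; 0.0468; -0.3685]  nu=[1.2136]  x^+=[-1.9174, 3.2428, 3.1886]  P^+=[0.2969 -0.1172 0.0135; -0.1172 1.3141 0.4518; 0.0135 0.4518 1.8980]

P_post[1,0] = -0.1172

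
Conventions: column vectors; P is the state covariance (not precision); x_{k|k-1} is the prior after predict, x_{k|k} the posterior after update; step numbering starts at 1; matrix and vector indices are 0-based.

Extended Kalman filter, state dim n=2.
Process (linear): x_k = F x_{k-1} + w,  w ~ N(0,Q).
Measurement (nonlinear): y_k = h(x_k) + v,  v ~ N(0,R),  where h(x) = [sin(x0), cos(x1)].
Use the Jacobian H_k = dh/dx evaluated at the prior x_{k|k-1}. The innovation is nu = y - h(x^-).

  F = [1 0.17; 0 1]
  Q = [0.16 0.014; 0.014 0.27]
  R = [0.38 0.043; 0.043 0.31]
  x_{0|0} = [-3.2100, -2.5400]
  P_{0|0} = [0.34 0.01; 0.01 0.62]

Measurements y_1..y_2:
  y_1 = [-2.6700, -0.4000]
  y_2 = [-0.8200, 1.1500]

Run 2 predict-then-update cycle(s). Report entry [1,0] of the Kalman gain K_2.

K[1,0] = -0.0957

step 1: x^-=[-3.6418, -2.5400]  P^-=[0.5213 0.1294; 0.1294 0.8900]  H_jac=[-0.8775 0.0000; 0.0000 0.5660]  S=[0.7814 -0.0213; -0.0213 0.5951]  K=[-0.5826 0.1023; -0.1224 0.8421]  nu=[-3.1496, 0.4244]  x^+=[-1.7633, -1.7971]  P^+=[0.2473 0.0117; 0.0117 0.4519]
step 2: x^-=[-2.0688, -1.7971]  P^-=[0.4244 0.1026; 0.1026 0.7219]  H_jac=[-0.4777 0.0000; 0.0000 0.9745]  S=[0.4768 -0.0047; -0.0047 0.9956]  K=[-0.4241 0.0984; -0.0957 0.7062]  nu=[0.0585, 1.3744]  x^+=[-1.9585, -0.8321]  P^+=[0.3285 0.0126; 0.0126 0.2204]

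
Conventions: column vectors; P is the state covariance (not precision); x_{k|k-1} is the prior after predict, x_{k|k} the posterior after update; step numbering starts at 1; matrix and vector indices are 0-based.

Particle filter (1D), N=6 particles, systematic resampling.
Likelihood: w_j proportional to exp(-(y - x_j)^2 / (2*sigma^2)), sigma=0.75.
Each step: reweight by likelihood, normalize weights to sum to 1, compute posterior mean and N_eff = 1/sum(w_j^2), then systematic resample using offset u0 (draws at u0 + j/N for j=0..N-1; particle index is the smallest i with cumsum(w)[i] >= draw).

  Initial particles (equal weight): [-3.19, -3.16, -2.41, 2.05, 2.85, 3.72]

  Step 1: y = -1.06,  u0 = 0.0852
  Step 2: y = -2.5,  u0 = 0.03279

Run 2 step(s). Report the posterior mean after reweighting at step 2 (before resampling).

step 1: w=[0.0752, 0.0842, 0.8398, 0.0008, 0.0000, 0.0000]  mean=-2.5283  Neff=1.3927  idx=[1, 2, 2, 2, 2, 2]
step 2: w=[0.1203, 0.1759, 0.1759, 0.1759, 0.1759, 0.1759]  mean=-2.5002  Neff=5.9086  idx=[0, 1, 2, 3, 4, 5]

post_mean = -2.5002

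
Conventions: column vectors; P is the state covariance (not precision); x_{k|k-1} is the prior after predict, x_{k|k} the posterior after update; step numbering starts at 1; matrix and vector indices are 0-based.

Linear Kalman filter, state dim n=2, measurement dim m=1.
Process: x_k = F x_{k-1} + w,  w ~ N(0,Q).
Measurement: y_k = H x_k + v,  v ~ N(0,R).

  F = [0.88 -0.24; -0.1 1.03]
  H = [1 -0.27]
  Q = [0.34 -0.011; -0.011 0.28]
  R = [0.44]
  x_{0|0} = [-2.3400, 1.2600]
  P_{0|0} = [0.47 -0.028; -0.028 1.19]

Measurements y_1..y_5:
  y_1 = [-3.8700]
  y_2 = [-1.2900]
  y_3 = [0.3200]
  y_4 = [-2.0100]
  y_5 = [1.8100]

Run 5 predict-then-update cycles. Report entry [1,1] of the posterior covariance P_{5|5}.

step 1: x^-=[-2.3616, 1.5318]  P^-=[0.7843 -0.3726; -0.3726 1.5529]  S=[1.5387]  K=[0.5751; -0.5146]  nu=[-1.0948]  x^+=[-2.9912, 2.0952]  P^+=[0.2754 0.0828; 0.0828 1.1454]
step 2: x^-=[-3.1351, 2.4572]  P^-=[0.5843 -0.2413; -0.2413 1.4809]  S=[1.2625]  K=[0.5144; -0.5078]  nu=[2.5086]  x^+=[-1.8448, 1.1833]  P^+=[0.2502 0.0885; 0.0885 1.1553]
step 3: x^-=[-1.9074, 1.4032]  P^-=[0.5629 -0.2363; -0.2363 1.4899]  S=[1.2391]  K=[0.5058; -0.5153]  nu=[2.6063]  x^+=[-0.5892, 0.0602]  P^+=[0.2459 0.0867; 0.0867 1.1608]
step 4: x^-=[-0.5329, 0.1209]  P^-=[0.5607 -0.2390; -0.2390 1.4961]  S=[1.2388]  K=[0.5047; -0.5190]  nu=[-1.4444]  x^+=[-1.2619, 0.8705]  P^+=[0.2452 0.0855; 0.0855 1.1625]
step 5: x^-=[-1.3194, 1.0228]  P^-=[0.5607 -0.2404; -0.2404 1.4981]  S=[1.2397]  K=[0.5046; -0.5202]  nu=[3.4056]  x^+=[0.3991, -0.7487]  P^+=[0.2450 0.0850; 0.0850 1.1627]

P_post[1,1] = 1.1627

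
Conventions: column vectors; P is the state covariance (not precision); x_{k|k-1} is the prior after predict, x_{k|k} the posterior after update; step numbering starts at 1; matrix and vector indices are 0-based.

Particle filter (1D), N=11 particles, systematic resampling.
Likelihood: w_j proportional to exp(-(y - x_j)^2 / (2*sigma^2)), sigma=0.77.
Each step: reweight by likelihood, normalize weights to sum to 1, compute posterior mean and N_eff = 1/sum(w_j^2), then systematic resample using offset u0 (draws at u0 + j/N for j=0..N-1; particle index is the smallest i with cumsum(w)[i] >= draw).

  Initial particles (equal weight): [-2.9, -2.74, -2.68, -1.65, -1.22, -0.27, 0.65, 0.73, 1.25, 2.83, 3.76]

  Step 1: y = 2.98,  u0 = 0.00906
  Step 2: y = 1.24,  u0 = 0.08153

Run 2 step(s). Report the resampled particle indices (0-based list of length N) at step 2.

resampled_idx = [0, 0, 0, 0, 0, 1, 2, 3, 4, 5, 7]

step 1: w=[0.0000, 0.0000, 0.0000, 0.0000, 0.0000, 0.0001, 0.0061, 0.0083, 0.0476, 0.5825, 0.3554]  mean=3.0544  Neff=2.1367  idx=[7, 9, 9, 9, 9, 9, 9, 10, 10, 10, 10]
step 2: w=[0.5237, 0.0773, 0.0773, 0.0773, 0.0773, 0.0773, 0.0773, 0.0031, 0.0031, 0.0031, 0.0031]  mean=1.7418  Neff=3.2244  idx=[0, 0, 0, 0, 0, 1, 2, 3, 4, 5, 7]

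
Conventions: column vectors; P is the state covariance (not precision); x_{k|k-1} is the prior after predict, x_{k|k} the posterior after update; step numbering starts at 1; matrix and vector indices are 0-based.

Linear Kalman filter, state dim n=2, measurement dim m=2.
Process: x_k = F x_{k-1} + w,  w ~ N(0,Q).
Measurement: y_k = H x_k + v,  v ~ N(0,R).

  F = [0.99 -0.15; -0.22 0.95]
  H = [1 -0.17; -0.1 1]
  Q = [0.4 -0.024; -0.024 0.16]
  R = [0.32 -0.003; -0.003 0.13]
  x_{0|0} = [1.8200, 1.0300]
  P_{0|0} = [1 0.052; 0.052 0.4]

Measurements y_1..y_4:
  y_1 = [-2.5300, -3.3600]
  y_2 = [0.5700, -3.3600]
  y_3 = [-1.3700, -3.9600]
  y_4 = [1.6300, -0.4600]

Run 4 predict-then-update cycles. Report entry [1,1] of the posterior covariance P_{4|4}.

P_post[1,1] = 0.0837

step 1: x^-=[1.6473, 0.5781]  P^-=[1.3737 -0.2482; -0.2482 0.5477]  S=[1.7939 -0.4859; -0.4859 0.7410]  K=[0.7884 -0.0034; 0.0231 0.7877]  nu=[-4.0790, -3.7734]  x^+=[-1.5556, -2.4883]  P^+=[0.2562 0.0228; 0.0228 0.1046]
step 2: x^-=[-1.1668, -2.0217]  P^-=[0.6466 -0.0725; -0.0725 0.2573]  S=[0.9987 -0.1851; -0.1851 0.4082]  K=[0.6524 -0.0401; 0.0041 0.6498]  nu=[1.3932, -1.4550]  x^+=[-0.1996, -2.9615]  P^+=[0.2112 0.0139; 0.0139 0.0859]
step 3: x^-=[0.2466, -2.7695]  P^-=[0.6048 -0.0687; -0.0687 0.2419]  S=[0.9552 -0.1744; -0.1744 0.3917]  K=[0.6370 -0.0460; 0.0011 0.6356]  nu=[-2.0874, -1.1658]  x^+=[-1.0295, -3.5129]  P^+=[0.2062 0.0127; 0.0127 0.0839]
step 4: x^-=[-0.4923, -3.1108]  P^-=[0.6002 -0.0685; -0.0685 0.2404]  S=[0.9504 -0.1735; -0.1735 0.3901]  K=[0.6352 -0.0468; 0.0007 0.6341]  nu=[1.5934, 2.6015]  x^+=[0.3980, -1.4599]  P^+=[0.2055 0.0126; 0.0126 0.0837]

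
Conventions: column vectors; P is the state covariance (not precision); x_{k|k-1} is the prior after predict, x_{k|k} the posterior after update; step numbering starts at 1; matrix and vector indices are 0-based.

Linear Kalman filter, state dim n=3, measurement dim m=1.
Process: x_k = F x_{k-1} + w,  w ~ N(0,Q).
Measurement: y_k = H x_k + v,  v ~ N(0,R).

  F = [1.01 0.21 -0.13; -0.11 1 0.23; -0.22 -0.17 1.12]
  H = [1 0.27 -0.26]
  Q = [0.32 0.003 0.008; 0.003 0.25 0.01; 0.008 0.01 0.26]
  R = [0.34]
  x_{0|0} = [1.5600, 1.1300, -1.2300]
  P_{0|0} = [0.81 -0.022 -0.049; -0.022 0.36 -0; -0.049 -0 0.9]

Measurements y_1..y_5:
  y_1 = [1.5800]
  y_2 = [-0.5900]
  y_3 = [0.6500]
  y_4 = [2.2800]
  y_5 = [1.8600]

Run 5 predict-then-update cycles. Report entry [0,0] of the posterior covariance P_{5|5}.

P_post[0,0] = 0.2546

step 1: x^-=[1.9728, 0.6755, -1.9129]  P^-=[1.1809 -0.0721 -0.3679; -0.0721 0.6747 0.2132; -0.3679 0.2132 1.4611]  S=[1.7913]  K=[0.7018; 0.0305; -0.3853]  nu=[-1.0725]  x^+=[1.2201, 0.6428, -1.4996]  P^+=[0.2987 -0.1104 0.1165; -0.1104 0.6731 0.2342; 0.1165 0.2342 1.1951]
step 2: x^-=[1.5623, 0.1636, -2.0573]  P^-=[0.5844 -0.0240 -0.0370; -0.0240 1.1161 0.4659; -0.0370 0.4659 1.6382]  S=[1.0573]  K=[0.5556; 0.1477; -0.3189]  nu=[-2.7313]  x^+=[0.0446, -0.2399, -1.1864]  P^+=[0.2579 -0.1108 0.1503; -0.1108 1.0930 0.5157; 0.1503 0.5157 1.5307]
step 3: x^-=[0.1489, -0.5177, -1.2978]  P^-=[0.5425 0.0437 0.0200; 0.0437 1.6810 0.7783; 0.0200 0.7783 1.9454]  S=[1.0405]  K=[0.5278; 0.2837; -0.2649]  nu=[0.3034]  x^+=[0.3090, -0.4316, -1.3782]  P^+=[0.2527 -0.1121 0.1655; -0.1121 1.5973 0.8565; 0.1655 0.8565 1.8724]
step 4: x^-=[0.4007, -0.7826, -1.5382]  P^-=[0.5421 0.1146 0.0589; 0.1146 2.3597 1.1465; 0.0589 1.1465 2.2510]  S=[1.0766]  K=[0.5181; 0.4213; -0.2014]  nu=[1.6907]  x^+=[1.2766, -0.0702, -1.8786]  P^+=[0.2532 -0.1204 0.1712; -0.1204 2.1686 1.2379; 0.1712 1.2379 2.2074]
step 5: x^-=[1.5188, -0.6427, -2.3730]  P^-=[0.5476 0.1865 0.0963; 0.1865 3.1257 1.5486; 0.0963 1.5486 2.5391]  S=[1.1203]  K=[0.5114; 0.5604; -0.1301]  nu=[-0.1022]  x^+=[1.4665, -0.7000, -2.3597]  P^+=[0.2546 -0.1345 0.1708; -0.1345 2.7738 1.6303; 0.1708 1.6303 2.5201]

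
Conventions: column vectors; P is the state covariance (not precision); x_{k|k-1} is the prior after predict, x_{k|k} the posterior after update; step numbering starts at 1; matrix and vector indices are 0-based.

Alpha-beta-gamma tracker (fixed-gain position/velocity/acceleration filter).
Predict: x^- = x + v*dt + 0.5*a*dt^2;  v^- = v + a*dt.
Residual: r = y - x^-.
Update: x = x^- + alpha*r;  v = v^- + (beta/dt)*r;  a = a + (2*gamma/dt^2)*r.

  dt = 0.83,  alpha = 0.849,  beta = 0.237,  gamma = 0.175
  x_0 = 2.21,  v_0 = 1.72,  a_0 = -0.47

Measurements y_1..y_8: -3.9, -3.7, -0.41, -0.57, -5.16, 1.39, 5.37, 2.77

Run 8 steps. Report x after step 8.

x_post = 4.2591

step 1: x_pred=3.4757  r=-7.3757  x^+=-2.7863  v^+=-0.7762  a^+=-4.2173
step 2: x_pred=-4.8831  r=1.1831  x^+=-3.8787  v^+=-3.9387  a^+=-3.6162
step 3: x_pred=-8.3933  r=7.9833  x^+=-1.6155  v^+=-4.6605  a^+=0.4398
step 4: x_pred=-5.3322  r=4.7622  x^+=-1.2891  v^+=-2.9357  a^+=2.8593
step 5: x_pred=-2.7408  r=-2.4192  x^+=-4.7947  v^+=-1.2532  a^+=1.6302
step 6: x_pred=-5.2734  r=6.6634  x^+=0.3838  v^+=2.0025  a^+=5.0156
step 7: x_pred=3.7735  r=1.5965  x^+=5.1289  v^+=6.6213  a^+=5.8267
step 8: x_pred=12.6316  r=-9.8616  x^+=4.2591  v^+=8.6415  a^+=0.8164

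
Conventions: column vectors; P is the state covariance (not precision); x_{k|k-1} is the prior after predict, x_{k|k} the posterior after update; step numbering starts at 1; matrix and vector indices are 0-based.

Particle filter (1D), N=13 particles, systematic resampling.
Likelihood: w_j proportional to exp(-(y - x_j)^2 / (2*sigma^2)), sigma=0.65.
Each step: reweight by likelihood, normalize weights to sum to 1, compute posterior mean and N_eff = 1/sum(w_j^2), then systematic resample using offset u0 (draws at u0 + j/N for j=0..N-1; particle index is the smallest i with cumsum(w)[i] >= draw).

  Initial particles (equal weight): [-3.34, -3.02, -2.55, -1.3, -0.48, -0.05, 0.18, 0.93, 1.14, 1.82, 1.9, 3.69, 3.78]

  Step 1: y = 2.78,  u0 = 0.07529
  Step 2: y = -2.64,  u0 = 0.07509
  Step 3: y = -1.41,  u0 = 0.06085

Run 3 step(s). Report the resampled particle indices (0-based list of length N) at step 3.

step 1: w=[0.0000, 0.0000, 0.0000, 0.0000, 0.0000, 0.0001, 0.0002, 0.0118, 0.0281, 0.2275, 0.2708, 0.2541, 0.2074]  mean=2.6933  Neff=4.2804  idx=[9, 9, 9, 10, 10, 10, 10, 11, 11, 11, 12, 12, 12]
step 2: w=[0.2125, 0.2125, 0.2125, 0.0906, 0.0906, 0.0906, 0.0906, 0.0000, 0.0000, 0.0000, 0.0000, 0.0000, 0.0000]  mean=1.8490  Neff=5.9413  idx=[0, 0, 1, 1, 1, 2, 2, 2, 3, 4, 5, 6, 6]
step 3: w=[0.0935, 0.0935, 0.0935, 0.0935, 0.0935, 0.0935, 0.0935, 0.0935, 0.0504, 0.0504, 0.0504, 0.0504, 0.0504]  mean=1.8401  Neff=12.0980  idx=[0, 1, 2, 3, 3, 4, 5, 6, 7, 8, 9, 11, 12]

resampled_idx = [0, 1, 2, 3, 3, 4, 5, 6, 7, 8, 9, 11, 12]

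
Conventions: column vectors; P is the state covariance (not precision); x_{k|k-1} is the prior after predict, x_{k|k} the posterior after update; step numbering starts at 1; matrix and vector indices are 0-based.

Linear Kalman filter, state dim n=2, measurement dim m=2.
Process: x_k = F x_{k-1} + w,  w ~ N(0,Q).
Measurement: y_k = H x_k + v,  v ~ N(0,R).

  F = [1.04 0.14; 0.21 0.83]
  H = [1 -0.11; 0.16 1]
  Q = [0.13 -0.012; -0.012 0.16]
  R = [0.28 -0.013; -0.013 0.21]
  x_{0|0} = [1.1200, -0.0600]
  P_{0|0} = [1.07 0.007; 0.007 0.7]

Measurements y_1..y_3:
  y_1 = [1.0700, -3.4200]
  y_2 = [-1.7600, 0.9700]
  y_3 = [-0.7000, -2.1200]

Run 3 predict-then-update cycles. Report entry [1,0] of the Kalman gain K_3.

step 1: x^-=[1.1564, 0.1854]  P^-=[1.3031 0.3093; 0.3093 0.6919]  S=[1.5234 0.4232; 0.4232 1.0342]  K=[0.7830 0.1802; -0.0520 0.7381]  nu=[-0.0660, -3.7904]  x^+=[0.4215, -2.6089]  P^+=[0.2161 -0.0069; -0.0069 0.1568]
step 2: x^-=[0.0731, -2.0769]  P^-=[0.3648 0.0473; 0.0473 0.2751]  S=[0.6378 0.0615; 0.0615 0.5096]  K=[0.5503 0.1408; -0.0272 0.5580]  nu=[-2.0616, 3.0352]  x^+=[-0.6339, -0.3271]  P^+=[0.1520 -0.0019; -0.0019 0.1178]
step 3: x^-=[-0.7051, -0.4046]  P^-=[0.2962 0.0332; 0.0332 0.2472]  S=[0.5719 0.0398; 0.0398 0.4754]  K=[0.5027 0.1274; -0.0266 0.5334]  nu=[-0.0394, -1.6026]  x^+=[-0.9291, -1.2584]  P^+=[0.1389 -0.0020; -0.0020 0.1127]

K[1,0] = -0.0266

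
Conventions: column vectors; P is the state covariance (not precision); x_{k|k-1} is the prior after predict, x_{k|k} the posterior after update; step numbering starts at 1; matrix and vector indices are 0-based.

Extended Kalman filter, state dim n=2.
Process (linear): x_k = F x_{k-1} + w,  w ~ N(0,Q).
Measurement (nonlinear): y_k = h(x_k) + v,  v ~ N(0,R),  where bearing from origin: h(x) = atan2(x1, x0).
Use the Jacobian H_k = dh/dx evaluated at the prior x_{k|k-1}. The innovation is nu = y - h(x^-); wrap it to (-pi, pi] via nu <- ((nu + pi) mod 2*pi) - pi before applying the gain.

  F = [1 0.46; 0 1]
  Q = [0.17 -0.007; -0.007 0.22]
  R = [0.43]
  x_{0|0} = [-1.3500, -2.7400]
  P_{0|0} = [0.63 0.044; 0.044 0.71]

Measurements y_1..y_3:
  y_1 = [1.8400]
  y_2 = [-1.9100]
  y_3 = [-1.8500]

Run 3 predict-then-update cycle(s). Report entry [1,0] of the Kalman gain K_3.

step 1: x^-=[-2.6104, -2.7400]  P^-=[0.9907 0.3636; 0.3636 0.9300]  H_jac=[0.1913 -0.1823]  S=[0.4718]  K=[0.2613; -0.2118]  nu=[-2.1112]  x^+=[-3.1620, -2.2928]  P^+=[0.9585 0.3897; 0.3897 0.9088]
step 2: x^-=[-4.2167, -2.2928]  P^-=[1.6794 0.8008; 0.8008 1.1288]  H_jac=[0.0995 -0.1830]  S=[0.4553]  K=[0.0452; -0.2788]  nu=[0.7336]  x^+=[-4.1835, -2.4973]  P^+=[1.6784 0.8065; 0.8065 1.0934]
step 3: x^-=[-5.3323, -2.4973]  P^-=[2.8218 1.3025; 1.3025 1.3134]  H_jac=[0.0720 -0.1538]  S=[0.4469]  K=[0.0066; -0.2421]  nu=[0.8536]  x^+=[-5.3267, -2.7039]  P^+=[2.8218 1.3032; 1.3032 1.2872]

K[1,0] = -0.2421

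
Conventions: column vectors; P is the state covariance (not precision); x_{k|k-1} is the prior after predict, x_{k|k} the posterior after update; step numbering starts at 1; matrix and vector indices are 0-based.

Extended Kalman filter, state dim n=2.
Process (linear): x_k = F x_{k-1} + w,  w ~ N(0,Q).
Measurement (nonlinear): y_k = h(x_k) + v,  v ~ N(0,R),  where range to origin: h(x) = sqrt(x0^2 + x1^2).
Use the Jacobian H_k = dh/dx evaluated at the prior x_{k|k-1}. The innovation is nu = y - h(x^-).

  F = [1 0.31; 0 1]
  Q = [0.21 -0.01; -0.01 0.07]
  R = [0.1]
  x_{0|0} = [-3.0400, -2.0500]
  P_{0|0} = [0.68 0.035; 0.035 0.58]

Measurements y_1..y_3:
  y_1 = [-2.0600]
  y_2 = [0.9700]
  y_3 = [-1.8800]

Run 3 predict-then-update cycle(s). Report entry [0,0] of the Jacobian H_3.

H_jac[0,0] = 0.9486

step 1: x^-=[-3.6755, -2.0500]  P^-=[0.9674 0.2048; 0.2048 0.6500]  H_jac=[-0.8733 -0.4871]  S=[1.1664]  K=[-0.8099; -0.4248]  nu=[-6.2685]  x^+=[1.4015, 0.6129]  P^+=[0.2023 -0.1965; -0.1965 0.4395]
step 2: x^-=[1.5915, 0.6129]  P^-=[0.3327 -0.0702; -0.0702 0.5095]  H_jac=[0.9332 0.3594]  S=[0.4085]  K=[0.6984; 0.2878]  nu=[-0.7355]  x^+=[1.0779, 0.4012]  P^+=[0.1335 -0.1523; -0.1523 0.4757]
step 3: x^-=[1.2023, 0.4012]  P^-=[0.2948 -0.0149; -0.0149 0.5457]  H_jac=[0.9486 0.3166]  S=[0.4110]  K=[0.6689; 0.3860]  nu=[-3.1474]  x^+=[-0.9030, -0.8136]  P^+=[0.1109 -0.1210; -0.1210 0.4845]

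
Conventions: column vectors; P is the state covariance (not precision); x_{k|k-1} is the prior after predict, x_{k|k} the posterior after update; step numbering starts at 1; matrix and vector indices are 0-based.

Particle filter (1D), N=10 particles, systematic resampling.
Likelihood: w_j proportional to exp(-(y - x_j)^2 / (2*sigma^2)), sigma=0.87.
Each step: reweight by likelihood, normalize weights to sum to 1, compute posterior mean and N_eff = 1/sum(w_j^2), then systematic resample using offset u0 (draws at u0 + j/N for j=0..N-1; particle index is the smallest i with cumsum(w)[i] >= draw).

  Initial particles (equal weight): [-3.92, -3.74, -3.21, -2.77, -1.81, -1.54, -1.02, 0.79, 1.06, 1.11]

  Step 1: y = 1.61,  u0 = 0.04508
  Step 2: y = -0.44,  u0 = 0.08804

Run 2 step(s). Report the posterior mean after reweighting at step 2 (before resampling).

step 1: w=[0.0000, 0.0000, 0.0000, 0.0000, 0.0002, 0.0006, 0.0045, 0.2764, 0.3529, 0.3654]  mean=0.9922  Neff=2.9896  idx=[7, 7, 7, 8, 8, 8, 9, 9, 9, 9]
step 2: w=[0.1415, 0.1415, 0.1415, 0.0870, 0.0870, 0.0870, 0.0786, 0.0786, 0.0786, 0.0786]  mean=0.9611  Neff=9.3016  idx=[0, 1, 2, 2, 3, 4, 6, 7, 8, 9]

post_mean = 0.9611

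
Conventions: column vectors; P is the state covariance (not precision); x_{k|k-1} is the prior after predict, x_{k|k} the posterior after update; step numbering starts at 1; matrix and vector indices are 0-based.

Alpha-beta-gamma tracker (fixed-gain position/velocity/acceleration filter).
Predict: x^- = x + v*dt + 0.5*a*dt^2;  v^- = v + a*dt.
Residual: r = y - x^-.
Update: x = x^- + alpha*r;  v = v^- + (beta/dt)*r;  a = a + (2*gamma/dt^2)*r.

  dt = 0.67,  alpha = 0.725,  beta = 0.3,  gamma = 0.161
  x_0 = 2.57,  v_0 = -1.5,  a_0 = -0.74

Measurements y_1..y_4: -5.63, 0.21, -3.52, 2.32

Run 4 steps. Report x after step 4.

x_post = -0.0530

step 1: x_pred=1.3989  r=-7.0289  x^+=-3.6971  v^+=-5.1431  a^+=-5.7819
step 2: x_pred=-8.4407  r=8.6507  x^+=-2.1689  v^+=-5.1435  a^+=0.4233
step 3: x_pred=-5.5201  r=2.0001  x^+=-4.0700  v^+=-3.9644  a^+=1.8580
step 4: x_pred=-6.3091  r=8.6291  x^+=-0.0530  v^+=1.1443  a^+=8.0477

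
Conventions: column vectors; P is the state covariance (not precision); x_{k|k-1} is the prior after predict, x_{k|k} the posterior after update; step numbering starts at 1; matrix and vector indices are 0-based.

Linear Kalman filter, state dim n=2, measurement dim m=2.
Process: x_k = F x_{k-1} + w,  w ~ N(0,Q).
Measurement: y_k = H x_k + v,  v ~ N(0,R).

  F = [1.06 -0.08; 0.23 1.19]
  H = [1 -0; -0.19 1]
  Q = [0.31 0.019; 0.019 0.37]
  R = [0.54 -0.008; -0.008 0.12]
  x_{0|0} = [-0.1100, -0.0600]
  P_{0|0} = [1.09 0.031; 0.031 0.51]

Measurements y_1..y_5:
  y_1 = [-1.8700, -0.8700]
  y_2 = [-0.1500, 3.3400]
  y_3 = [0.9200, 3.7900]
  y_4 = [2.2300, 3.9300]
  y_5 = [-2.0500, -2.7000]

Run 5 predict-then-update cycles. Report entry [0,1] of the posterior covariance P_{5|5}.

P_post[0,1] = 0.0539

step 1: x^-=[-0.1118, -0.0967]  P^-=[1.5327 0.2747; 0.2747 1.1668]  S=[2.0727 -0.0245; -0.0245 1.2378]  K=[0.7395 0.0013; 0.1432 0.9034]  nu=[-1.7582, -0.7945]  x^+=[-1.4130, -1.0663]  P^+=[0.3993 0.0701; 0.0701 0.1206]
step 2: x^-=[-1.4125, -1.5938]  P^-=[0.7476 0.1920; 0.1920 0.6003]  S=[1.2876 0.0420; 0.0420 0.6743]  K=[0.5794 0.0381; 0.1221 0.8285]  nu=[1.2625, 4.6655]  x^+=[-0.5035, 2.4257]  P^+=[0.3125 0.0593; 0.0593 0.1097]
step 3: x^-=[-0.7278, 2.7708]  P^-=[0.6518 0.1585; 0.1585 0.5744]  S=[1.1918 0.0266; 0.0266 0.6577]  K=[0.5462 0.0305; 0.1146 0.8229]  nu=[1.6478, 0.8809]  x^+=[0.1992, 3.6845]  P^+=[0.2947 0.0553; 0.0553 0.1083]
step 4: x^-=[-0.0836, 4.4304]  P^-=[0.6325 0.1493; 0.1493 0.5693]  S=[1.1725 0.0211; 0.0211 0.6554]  K=[0.5389 0.0270; 0.1125 0.8217]  nu=[2.3136, -0.5163]  x^+=[1.1493, 4.2665]  P^+=[0.2908 0.0542; 0.0542 0.1080]
step 5: x^-=[0.8770, 5.3415]  P^-=[0.6283 0.1470; 0.1470 0.5680]  S=[1.1683 0.0196; 0.0196 0.6548]  K=[0.5373 0.0261; 0.1120 0.8214]  nu=[-2.9270, -7.8749]  x^+=[-0.9011, -1.4548]  P^+=[0.2900 0.0539; 0.0539 0.1079]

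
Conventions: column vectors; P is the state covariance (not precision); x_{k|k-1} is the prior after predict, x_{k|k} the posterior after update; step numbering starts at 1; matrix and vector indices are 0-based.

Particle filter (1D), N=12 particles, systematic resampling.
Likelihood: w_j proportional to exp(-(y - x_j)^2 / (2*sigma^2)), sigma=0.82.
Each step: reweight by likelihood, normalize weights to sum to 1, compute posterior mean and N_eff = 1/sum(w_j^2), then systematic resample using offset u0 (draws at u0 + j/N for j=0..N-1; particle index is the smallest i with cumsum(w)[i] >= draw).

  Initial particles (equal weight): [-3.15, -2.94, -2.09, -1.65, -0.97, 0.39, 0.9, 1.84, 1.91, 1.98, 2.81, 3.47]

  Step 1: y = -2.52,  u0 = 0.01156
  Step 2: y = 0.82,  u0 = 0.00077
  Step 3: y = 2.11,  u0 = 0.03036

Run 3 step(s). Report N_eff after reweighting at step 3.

step 1: w=[0.2303, 0.2714, 0.2696, 0.1762, 0.0518, 0.0006, 0.0001, 0.0000, 0.0000, 0.0000, 0.0000, 0.0000]  mean=-2.4276  Neff=4.2894  idx=[0, 0, 0, 1, 1, 1, 2, 2, 2, 2, 3, 3]
step 2: w=[0.0003, 0.0003, 0.0003, 0.0009, 0.0009, 0.0009, 0.0638, 0.0638, 0.0638, 0.0638, 0.3707, 0.3707]  mean=-1.7671  Neff=3.4360  idx=[2, 7, 8, 9, 10, 10, 10, 10, 11, 11, 11, 11]
step 3: w=[0.0000, 0.0090, 0.0090, 0.0090, 0.1216, 0.1216, 0.1216, 0.1216, 0.1216, 0.1216, 0.1216, 0.1216]  mean=-1.6619  Neff=8.4326  idx=[4, 4, 5, 6, 6, 7, 8, 8, 9, 10, 10, 11]

N_eff = 8.4326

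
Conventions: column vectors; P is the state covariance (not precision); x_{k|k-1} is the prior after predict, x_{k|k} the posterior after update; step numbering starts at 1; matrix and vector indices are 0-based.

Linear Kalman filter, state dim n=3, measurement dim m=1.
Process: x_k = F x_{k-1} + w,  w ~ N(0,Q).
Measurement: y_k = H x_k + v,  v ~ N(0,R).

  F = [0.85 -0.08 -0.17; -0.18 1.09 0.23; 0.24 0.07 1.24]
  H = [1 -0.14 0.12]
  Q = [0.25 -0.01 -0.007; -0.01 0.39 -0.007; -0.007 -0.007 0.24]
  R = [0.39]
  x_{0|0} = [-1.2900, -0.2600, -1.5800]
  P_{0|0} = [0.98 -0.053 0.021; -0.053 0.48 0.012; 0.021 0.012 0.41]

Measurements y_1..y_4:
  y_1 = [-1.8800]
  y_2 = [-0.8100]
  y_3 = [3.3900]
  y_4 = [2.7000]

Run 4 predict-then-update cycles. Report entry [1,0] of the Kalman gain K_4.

K[1,0] = -0.8764

step 1: x^-=[-0.8071, -0.4146, -2.2870]  P^-=[0.9744 -0.2654 0.1216; -0.2654 1.0388 0.1039; 0.1216 0.1039 0.9420]  S=[1.4984]  K=[0.6849; -0.2659; 0.1469]  nu=[-0.8565]  x^+=[-1.3937, -0.1869, -2.4128]  P^+=[0.2716 0.0074 -0.0291; 0.0074 0.9329 0.1624; -0.0291 0.1624 0.9097]
step 2: x^-=[-0.7595, -0.5078, -3.3395]  P^-=[0.4903 -0.2012 -0.1958; -0.2012 1.6362 0.5408; -0.1958 0.5408 1.6701]  S=[0.9276]  K=[0.5336; -0.3938; -0.0767]  nu=[0.2792]  x^+=[-0.6105, -0.6177, -3.3609]  P^+=[0.2262 -0.0062 -0.1579; -0.0062 1.4923 0.5128; -0.1579 0.5128 1.6646]
step 3: x^-=[0.1018, -1.3364, -4.3573]  P^-=[0.5315 -0.3858 -0.5373; -0.3858 2.5311 1.2981; -0.5373 1.2981 2.8147]  S=[0.9471]  K=[0.5501; -0.6170; -0.4026]  nu=[3.6240]  x^+=[2.0955, -3.5725, -5.8161]  P^+=[0.2449 -0.0643 -0.3275; -0.0643 2.1705 1.0629; -0.3275 1.0629 2.6612]
step 4: x^-=[3.0557, -5.6089, -6.9591]  P^-=[0.6500 -0.6919 -0.9827; -0.6919 3.7027 2.3997; -0.9827 2.3997 4.3440]  S=[1.0524]  K=[0.5976; -0.8764; -0.7577]  nu=[-0.3059]  x^+=[2.8729, -5.3409, -6.7274]  P^+=[0.2741 -0.1407 -0.5062; -0.1407 2.8945 1.7009; -0.5062 1.7009 3.7398]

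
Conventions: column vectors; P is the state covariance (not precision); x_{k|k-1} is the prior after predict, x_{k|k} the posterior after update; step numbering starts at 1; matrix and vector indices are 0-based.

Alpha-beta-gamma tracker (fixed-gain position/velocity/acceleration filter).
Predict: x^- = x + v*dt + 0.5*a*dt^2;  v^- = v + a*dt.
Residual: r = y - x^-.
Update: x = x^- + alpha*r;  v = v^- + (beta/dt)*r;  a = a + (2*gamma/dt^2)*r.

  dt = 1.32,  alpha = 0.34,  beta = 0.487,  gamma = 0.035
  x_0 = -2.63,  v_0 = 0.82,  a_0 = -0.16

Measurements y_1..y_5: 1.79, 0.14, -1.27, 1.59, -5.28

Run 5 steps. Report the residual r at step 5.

resid = -5.4634

step 1: x_pred=-1.6870  r=3.4770  x^+=-0.5048  v^+=1.8916  a^+=-0.0203
step 2: x_pred=1.9744  r=-1.8344  x^+=1.3507  v^+=1.1880  a^+=-0.0940
step 3: x_pred=2.8370  r=-4.1070  x^+=1.4406  v^+=-0.4513  a^+=-0.2590
step 4: x_pred=0.6192  r=0.9708  x^+=0.9493  v^+=-0.4350  a^+=-0.2200
step 5: x_pred=0.1834  r=-5.4634  x^+=-1.6742  v^+=-2.7411  a^+=-0.4395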